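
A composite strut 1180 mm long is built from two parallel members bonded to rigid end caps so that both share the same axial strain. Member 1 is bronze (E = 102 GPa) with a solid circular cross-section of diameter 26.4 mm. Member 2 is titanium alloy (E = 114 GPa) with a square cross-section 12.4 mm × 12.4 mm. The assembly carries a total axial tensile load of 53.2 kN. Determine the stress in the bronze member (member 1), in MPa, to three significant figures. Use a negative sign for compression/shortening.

74.0 MPa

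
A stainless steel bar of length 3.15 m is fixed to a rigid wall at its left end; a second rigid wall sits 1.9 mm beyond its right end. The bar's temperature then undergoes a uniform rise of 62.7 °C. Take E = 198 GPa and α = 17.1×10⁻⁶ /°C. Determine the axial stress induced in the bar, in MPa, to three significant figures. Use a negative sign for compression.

Free thermal expansion αLΔT = 17.1e-6 · 3150 · 62.7 = 3.377 mm.
The walls engage after the gap closes; constrained expansion = 3.377 − 1.9 = 1.477 mm.
The walls impose strain ε = −(1.477)/3150 = -4.6900e-04; σ = Eε = 198000 · -4.6900e-04 = -92.86 MPa.

-92.9 MPa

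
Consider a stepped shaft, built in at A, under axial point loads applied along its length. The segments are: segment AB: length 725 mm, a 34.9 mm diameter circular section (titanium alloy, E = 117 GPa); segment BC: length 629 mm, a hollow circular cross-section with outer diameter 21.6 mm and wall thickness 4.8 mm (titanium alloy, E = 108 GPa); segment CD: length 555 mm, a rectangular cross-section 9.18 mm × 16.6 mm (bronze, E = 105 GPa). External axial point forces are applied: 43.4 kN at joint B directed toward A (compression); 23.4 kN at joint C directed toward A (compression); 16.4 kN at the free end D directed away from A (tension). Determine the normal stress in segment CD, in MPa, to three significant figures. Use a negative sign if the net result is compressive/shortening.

108 MPa

Internal axial forces (sectioning from the free end, tension +): N_CD = 16.4 kN, N_BC = -7 kN, N_AB = -50.4 kN.
A_CD = 152.4 mm².
σ_CD = N_CD/A_CD = 16400/152.4 = 107.6 MPa.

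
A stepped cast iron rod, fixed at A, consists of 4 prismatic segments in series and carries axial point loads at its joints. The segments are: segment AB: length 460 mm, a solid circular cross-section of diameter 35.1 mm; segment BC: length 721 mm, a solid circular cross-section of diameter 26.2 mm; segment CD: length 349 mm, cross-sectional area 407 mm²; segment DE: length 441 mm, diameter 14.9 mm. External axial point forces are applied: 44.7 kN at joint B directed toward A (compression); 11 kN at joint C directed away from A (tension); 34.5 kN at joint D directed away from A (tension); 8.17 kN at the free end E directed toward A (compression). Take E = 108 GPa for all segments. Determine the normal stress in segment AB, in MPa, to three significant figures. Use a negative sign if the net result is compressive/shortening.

-7.62 MPa

Internal axial forces (sectioning from the free end, tension +): N_DE = -8.17 kN, N_CD = 26.33 kN, N_BC = 37.33 kN, N_AB = -7.37 kN.
A_AB = 967.6 mm².
σ_AB = N_AB/A_AB = -7370/967.6 = -7.617 MPa.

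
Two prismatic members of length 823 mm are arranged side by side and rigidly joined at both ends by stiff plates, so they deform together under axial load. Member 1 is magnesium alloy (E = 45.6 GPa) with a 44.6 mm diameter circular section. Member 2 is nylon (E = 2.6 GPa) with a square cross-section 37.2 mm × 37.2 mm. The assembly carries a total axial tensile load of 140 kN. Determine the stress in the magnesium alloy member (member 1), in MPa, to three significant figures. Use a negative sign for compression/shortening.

A_1 = 1562 mm².
A_2 = 1384 mm².
Equal strain + equilibrium ⇒ each member carries load in proportion to AE: A₁E₁ = 71240000 N, A₂E₂ = 3598000 N, ΣAE = 74840000 N.
σ₁ = P·E₁/ΣAE = 140000·45600/74840000 = 85.3 MPa.

85.3 MPa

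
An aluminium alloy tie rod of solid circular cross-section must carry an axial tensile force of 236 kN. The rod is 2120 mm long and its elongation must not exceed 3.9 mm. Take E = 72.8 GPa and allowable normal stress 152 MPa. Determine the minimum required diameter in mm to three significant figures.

47.4 mm

Required area A ≥ P/σ_allow = 236000/152 = 1553 mm².
For a solid circular section, d ≥ √(4A/π) = 44.46 mm.
Elongation limit: A ≥ PL/(Eδ_allow) = 236000·2120/(72800·3.9) = 1762 mm² ⇒ d ≥ 47.37 mm.
The elongation limit governs.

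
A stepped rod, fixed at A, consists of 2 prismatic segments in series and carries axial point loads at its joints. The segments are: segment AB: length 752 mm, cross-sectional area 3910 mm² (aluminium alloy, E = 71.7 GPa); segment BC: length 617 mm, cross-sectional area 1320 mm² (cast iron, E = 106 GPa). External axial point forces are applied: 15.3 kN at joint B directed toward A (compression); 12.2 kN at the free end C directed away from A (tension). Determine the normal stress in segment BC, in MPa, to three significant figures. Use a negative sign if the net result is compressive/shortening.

9.24 MPa

Internal axial forces (sectioning from the free end, tension +): N_BC = 12.2 kN, N_AB = -3.1 kN.
σ_BC = N_BC/A_BC = 12200/1320 = 9.242 MPa.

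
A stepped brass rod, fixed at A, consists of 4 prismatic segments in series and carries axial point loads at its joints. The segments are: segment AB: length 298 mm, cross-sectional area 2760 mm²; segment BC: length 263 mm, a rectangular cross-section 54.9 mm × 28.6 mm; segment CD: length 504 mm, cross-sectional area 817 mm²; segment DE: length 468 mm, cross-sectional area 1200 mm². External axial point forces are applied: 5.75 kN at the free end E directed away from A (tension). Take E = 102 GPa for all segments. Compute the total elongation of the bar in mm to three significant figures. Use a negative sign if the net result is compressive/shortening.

Internal axial forces (sectioning from the free end, tension +): N_DE = 5.75 kN, N_CD = 5.75 kN, N_BC = 5.75 kN, N_AB = 5.75 kN.
A_BC = 1570 mm².
δ_AB = 5750·298/(2760·102000) = 0.006087 mm
δ_BC = 5750·263/(1570·102000) = 0.009442 mm
δ_CD = 5750·504/(817·102000) = 0.03478 mm
δ_DE = 5750·468/(1200·102000) = 0.02199 mm
δ = Σδ_i = 0.07229 mm.

0.0723 mm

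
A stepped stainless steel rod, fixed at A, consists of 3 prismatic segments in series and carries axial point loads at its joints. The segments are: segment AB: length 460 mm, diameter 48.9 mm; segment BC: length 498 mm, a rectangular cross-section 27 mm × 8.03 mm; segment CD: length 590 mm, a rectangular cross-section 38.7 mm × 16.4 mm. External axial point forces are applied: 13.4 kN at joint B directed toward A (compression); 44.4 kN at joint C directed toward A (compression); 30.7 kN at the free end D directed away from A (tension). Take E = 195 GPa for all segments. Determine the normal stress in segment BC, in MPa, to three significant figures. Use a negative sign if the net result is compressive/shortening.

-63.2 MPa

Internal axial forces (sectioning from the free end, tension +): N_CD = 30.7 kN, N_BC = -13.7 kN, N_AB = -27.1 kN.
A_BC = 216.8 mm².
σ_BC = N_BC/A_BC = -13700/216.8 = -63.19 MPa.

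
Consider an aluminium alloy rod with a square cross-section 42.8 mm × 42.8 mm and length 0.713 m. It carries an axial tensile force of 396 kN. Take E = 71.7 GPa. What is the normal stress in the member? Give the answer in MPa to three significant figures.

A = 1832 mm².
σ = N/A = 396000/1832 = 216.2 MPa.

216 MPa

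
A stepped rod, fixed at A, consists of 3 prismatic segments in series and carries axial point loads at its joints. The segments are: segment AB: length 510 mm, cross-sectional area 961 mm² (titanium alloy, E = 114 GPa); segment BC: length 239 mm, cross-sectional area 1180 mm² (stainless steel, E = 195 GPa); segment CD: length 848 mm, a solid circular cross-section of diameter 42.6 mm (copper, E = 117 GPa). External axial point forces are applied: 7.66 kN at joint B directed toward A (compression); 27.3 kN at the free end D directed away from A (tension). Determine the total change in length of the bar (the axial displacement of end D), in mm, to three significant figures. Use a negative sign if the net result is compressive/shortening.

Internal axial forces (sectioning from the free end, tension +): N_CD = 27.3 kN, N_BC = 27.3 kN, N_AB = 19.64 kN.
A_CD = 1425 mm².
δ_AB = 19640·510/(961·114000) = 0.09143 mm
δ_BC = 27300·239/(1180·195000) = 0.02836 mm
δ_CD = 27300·848/(1425·117000) = 0.1388 mm
δ = Σδ_i = 0.2586 mm.

0.259 mm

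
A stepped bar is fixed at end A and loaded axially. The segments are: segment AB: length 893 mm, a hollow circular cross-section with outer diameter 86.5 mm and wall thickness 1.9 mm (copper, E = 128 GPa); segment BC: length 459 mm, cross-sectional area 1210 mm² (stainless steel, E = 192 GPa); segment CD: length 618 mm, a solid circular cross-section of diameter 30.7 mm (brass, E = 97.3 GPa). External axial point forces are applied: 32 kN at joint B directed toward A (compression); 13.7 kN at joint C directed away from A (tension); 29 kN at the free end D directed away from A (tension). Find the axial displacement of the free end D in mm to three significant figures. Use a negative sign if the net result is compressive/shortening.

Internal axial forces (sectioning from the free end, tension +): N_CD = 29 kN, N_BC = 42.7 kN, N_AB = 10.7 kN.
A_AB = 505 mm².
A_CD = 740.2 mm².
δ_AB = 10700·893/(505·128000) = 0.1478 mm
δ_BC = 42700·459/(1210·192000) = 0.08436 mm
δ_CD = 29000·618/(740.2·97300) = 0.2488 mm
δ = Σδ_i = 0.481 mm.

0.481 mm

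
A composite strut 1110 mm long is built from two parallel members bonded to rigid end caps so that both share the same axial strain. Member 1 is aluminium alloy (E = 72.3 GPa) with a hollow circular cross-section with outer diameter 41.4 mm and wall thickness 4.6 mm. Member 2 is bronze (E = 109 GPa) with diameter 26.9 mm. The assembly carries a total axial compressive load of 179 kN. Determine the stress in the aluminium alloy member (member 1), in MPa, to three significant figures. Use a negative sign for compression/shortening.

-129 MPa

A_1 = 531.8 mm².
A_2 = 568.3 mm².
Equal strain + equilibrium ⇒ each member carries load in proportion to AE: A₁E₁ = 38450000 N, A₂E₂ = 61950000 N, ΣAE = 100400000 N.
σ₁ = P·E₁/ΣAE = -179000·72300/100400000 = -128.9 MPa.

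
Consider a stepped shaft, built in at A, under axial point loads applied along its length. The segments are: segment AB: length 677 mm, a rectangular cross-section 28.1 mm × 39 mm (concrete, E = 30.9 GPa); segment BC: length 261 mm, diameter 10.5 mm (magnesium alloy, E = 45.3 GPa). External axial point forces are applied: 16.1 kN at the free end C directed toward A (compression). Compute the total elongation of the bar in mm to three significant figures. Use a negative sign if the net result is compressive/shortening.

Internal axial forces (sectioning from the free end, tension +): N_BC = -16.1 kN, N_AB = -16.1 kN.
A_AB = 1096 mm².
A_BC = 86.59 mm².
δ_AB = -16100·677/(1096·30900) = -0.3219 mm
δ_BC = -16100·261/(86.59·45300) = -1.071 mm
δ = Σδ_i = -1.393 mm.

-1.39 mm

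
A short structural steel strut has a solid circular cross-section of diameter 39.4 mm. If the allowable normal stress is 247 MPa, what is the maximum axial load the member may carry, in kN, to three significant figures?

A = 1219 mm².
P_max = σ_allow · A = 247 · 1219 = 301100 N = 301.1 kN.

301 kN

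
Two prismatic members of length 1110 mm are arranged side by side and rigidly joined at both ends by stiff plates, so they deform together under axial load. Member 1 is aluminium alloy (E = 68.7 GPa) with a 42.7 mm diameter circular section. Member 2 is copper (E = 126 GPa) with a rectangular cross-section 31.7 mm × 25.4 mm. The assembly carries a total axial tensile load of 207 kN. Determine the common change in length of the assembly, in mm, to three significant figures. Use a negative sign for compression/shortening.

1.15 mm

A_1 = 1432 mm².
A_2 = 805.2 mm².
Equal strain + equilibrium ⇒ each member carries load in proportion to AE: A₁E₁ = 98380000 N, A₂E₂ = 101500000 N, ΣAE = 199800000 N.
δ = PL/ΣAE = 207000·1110/199800000 = 1.15 mm.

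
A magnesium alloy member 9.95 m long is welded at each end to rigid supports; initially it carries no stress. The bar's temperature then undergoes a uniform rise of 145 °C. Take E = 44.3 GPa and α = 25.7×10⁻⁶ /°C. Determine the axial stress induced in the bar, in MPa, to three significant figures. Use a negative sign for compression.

-165 MPa

Free thermal expansion αLΔT = 25.7e-6 · 9950 · 145 = 37.08 mm.
The walls impose strain ε = −(37.08)/9950 = -3.7265e-03; σ = Eε = 44300 · -3.7265e-03 = -165.1 MPa.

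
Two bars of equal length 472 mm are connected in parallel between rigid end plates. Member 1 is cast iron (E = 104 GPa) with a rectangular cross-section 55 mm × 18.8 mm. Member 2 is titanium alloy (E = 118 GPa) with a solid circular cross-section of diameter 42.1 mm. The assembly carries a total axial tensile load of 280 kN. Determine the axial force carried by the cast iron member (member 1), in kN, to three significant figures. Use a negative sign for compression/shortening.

111 kN

A_1 = 1034 mm².
A_2 = 1392 mm².
Equal strain + equilibrium ⇒ each member carries load in proportion to AE: A₁E₁ = 107500000 N, A₂E₂ = 164300000 N, ΣAE = 271800000 N.
F₁ = P·A₁E₁/ΣAE = 280000·107500000/271800000 = 110800 N.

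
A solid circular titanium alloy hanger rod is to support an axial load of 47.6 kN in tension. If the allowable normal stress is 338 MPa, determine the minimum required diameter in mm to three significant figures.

13.4 mm

Required area A ≥ P/σ_allow = 47600/338 = 140.8 mm².
For a solid circular section, d ≥ √(4A/π) = 13.39 mm.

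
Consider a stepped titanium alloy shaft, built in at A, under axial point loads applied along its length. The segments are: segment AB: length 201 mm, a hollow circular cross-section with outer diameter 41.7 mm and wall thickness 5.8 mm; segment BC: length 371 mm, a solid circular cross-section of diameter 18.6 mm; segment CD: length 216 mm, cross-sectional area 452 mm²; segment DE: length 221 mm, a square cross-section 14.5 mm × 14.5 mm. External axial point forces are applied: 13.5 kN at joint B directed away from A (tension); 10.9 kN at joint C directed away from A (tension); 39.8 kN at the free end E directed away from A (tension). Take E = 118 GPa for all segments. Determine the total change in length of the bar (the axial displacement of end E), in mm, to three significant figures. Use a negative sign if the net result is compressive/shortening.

1.27 mm

Internal axial forces (sectioning from the free end, tension +): N_DE = 39.8 kN, N_CD = 39.8 kN, N_BC = 50.7 kN, N_AB = 64.2 kN.
A_AB = 654.1 mm².
A_BC = 271.7 mm².
A_DE = 210.2 mm².
δ_AB = 64200·201/(654.1·118000) = 0.1672 mm
δ_BC = 50700·371/(271.7·118000) = 0.5867 mm
δ_CD = 39800·216/(452·118000) = 0.1612 mm
δ_DE = 39800·221/(210.2·118000) = 0.3545 mm
δ = Σδ_i = 1.27 mm.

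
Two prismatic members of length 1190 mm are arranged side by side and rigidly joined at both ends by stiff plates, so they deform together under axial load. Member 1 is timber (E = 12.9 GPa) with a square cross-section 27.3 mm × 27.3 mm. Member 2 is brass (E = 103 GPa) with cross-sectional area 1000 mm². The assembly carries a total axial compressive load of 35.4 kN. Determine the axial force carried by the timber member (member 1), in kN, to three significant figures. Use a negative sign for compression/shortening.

A_1 = 745.3 mm².
Equal strain + equilibrium ⇒ each member carries load in proportion to AE: A₁E₁ = 9614000 N, A₂E₂ = 103000000 N, ΣAE = 112600000 N.
F₁ = P·A₁E₁/ΣAE = -35400·9614000/112600000 = -3022 N.

-3.02 kN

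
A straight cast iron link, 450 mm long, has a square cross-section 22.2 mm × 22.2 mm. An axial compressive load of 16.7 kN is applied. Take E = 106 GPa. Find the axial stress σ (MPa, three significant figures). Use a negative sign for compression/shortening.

A = 492.8 mm².
σ = N/A = -16700/492.8 = -33.89 MPa.

-33.9 MPa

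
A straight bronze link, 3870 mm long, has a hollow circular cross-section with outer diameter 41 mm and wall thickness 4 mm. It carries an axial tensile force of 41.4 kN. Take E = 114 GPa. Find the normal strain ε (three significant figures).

A = 465 mm².
σ = N/A = 89.04 MPa; ε = σ/E = 89.04/114000 = 7.811e-04.

7.81e-04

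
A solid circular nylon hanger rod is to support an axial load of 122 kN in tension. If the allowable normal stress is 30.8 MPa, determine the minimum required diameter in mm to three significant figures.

71.0 mm

Required area A ≥ P/σ_allow = 122000/30.8 = 3961 mm².
For a solid circular section, d ≥ √(4A/π) = 71.02 mm.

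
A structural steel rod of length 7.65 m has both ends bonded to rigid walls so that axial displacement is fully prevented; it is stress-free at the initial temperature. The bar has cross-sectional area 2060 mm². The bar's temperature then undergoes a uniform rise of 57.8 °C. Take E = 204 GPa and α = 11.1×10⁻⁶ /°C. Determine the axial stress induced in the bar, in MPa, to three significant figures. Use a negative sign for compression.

Free thermal expansion αLΔT = 11.1e-6 · 7650 · 57.8 = 4.908 mm.
The walls impose strain ε = −(4.908)/7650 = -6.4158e-04; σ = Eε = 204000 · -6.4158e-04 = -130.9 MPa.

-131 MPa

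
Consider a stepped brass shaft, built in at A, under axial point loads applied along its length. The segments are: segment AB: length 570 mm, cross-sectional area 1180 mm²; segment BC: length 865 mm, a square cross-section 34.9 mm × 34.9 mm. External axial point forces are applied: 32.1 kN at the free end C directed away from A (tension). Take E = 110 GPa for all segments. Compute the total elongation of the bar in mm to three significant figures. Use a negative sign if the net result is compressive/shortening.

0.348 mm

Internal axial forces (sectioning from the free end, tension +): N_BC = 32.1 kN, N_AB = 32.1 kN.
A_BC = 1218 mm².
δ_AB = 32100·570/(1180·110000) = 0.141 mm
δ_BC = 32100·865/(1218·110000) = 0.2072 mm
δ = Σδ_i = 0.3482 mm.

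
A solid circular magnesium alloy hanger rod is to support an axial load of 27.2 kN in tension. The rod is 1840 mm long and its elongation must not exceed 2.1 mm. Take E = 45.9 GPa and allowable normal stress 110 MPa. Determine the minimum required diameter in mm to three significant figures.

25.7 mm

Required area A ≥ P/σ_allow = 27200/110 = 247.3 mm².
For a solid circular section, d ≥ √(4A/π) = 17.74 mm.
Elongation limit: A ≥ PL/(Eδ_allow) = 27200·1840/(45900·2.1) = 519.2 mm² ⇒ d ≥ 25.71 mm.
The elongation limit governs.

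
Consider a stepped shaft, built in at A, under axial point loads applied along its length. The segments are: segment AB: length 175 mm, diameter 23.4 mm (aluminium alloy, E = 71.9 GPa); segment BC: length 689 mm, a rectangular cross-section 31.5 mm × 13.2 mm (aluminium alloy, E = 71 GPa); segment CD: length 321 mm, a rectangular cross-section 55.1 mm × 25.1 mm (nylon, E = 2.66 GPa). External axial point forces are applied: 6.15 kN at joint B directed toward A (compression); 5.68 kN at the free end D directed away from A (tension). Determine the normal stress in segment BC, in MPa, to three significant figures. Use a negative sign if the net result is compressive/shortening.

13.7 MPa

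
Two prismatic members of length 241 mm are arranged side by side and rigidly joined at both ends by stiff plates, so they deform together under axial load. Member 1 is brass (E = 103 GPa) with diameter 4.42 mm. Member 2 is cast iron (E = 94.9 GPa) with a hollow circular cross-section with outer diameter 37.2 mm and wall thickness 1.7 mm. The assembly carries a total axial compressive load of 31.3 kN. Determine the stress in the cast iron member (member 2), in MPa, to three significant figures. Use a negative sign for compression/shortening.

A_1 = 15.34 mm².
A_2 = 189.6 mm².
Equal strain + equilibrium ⇒ each member carries load in proportion to AE: A₁E₁ = 1580000 N, A₂E₂ = 17990000 N, ΣAE = 19570000 N.
σ₂ = P·E₂/ΣAE = -31300·94900/19570000 = -151.8 MPa.

-152 MPa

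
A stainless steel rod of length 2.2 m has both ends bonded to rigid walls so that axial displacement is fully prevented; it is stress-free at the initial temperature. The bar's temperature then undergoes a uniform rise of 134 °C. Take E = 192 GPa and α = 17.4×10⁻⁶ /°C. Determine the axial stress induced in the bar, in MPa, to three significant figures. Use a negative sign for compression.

-448 MPa

Free thermal expansion αLΔT = 17.4e-6 · 2200 · 134 = 5.13 mm.
The walls impose strain ε = −(5.13)/2200 = -2.3316e-03; σ = Eε = 192000 · -2.3316e-03 = -447.7 MPa.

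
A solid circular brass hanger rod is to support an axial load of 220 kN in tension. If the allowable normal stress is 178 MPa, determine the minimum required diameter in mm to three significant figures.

Required area A ≥ P/σ_allow = 220000/178 = 1236 mm².
For a solid circular section, d ≥ √(4A/π) = 39.67 mm.

39.7 mm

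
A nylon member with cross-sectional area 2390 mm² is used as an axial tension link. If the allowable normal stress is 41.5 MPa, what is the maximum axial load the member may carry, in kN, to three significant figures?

P_max = σ_allow · A = 41.5 · 2390 = 99180 N = 99.19 kN.

99.2 kN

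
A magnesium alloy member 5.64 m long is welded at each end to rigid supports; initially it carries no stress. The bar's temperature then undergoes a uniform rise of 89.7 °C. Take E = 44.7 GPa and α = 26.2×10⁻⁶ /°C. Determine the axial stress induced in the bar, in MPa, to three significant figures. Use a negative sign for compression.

Free thermal expansion αLΔT = 26.2e-6 · 5640 · 89.7 = 13.25 mm.
The walls impose strain ε = −(13.25)/5640 = -2.3501e-03; σ = Eε = 44700 · -2.3501e-03 = -105.1 MPa.

-105 MPa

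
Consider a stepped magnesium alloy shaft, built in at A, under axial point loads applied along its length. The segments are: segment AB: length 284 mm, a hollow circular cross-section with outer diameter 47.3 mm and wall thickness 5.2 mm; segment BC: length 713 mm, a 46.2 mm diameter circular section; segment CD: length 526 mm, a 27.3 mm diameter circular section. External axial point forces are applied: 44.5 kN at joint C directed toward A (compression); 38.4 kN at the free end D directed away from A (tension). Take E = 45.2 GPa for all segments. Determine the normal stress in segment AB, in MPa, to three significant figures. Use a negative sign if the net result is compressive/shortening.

Internal axial forces (sectioning from the free end, tension +): N_CD = 38.4 kN, N_BC = -6.1 kN, N_AB = -6.1 kN.
A_AB = 687.8 mm².
σ_AB = N_AB/A_AB = -6100/687.8 = -8.869 MPa.

-8.87 MPa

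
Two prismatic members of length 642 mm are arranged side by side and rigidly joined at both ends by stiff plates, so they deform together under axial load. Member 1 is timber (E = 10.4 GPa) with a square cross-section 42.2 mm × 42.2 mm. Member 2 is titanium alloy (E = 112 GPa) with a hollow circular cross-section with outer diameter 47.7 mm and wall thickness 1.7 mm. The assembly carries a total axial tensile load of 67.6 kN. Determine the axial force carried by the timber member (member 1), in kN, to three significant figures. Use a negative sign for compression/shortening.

27.2 kN

A_1 = 1781 mm².
A_2 = 245.7 mm².
Equal strain + equilibrium ⇒ each member carries load in proportion to AE: A₁E₁ = 18520000 N, A₂E₂ = 27520000 N, ΣAE = 46040000 N.
F₁ = P·A₁E₁/ΣAE = 67600·18520000/46040000 = 27200 N.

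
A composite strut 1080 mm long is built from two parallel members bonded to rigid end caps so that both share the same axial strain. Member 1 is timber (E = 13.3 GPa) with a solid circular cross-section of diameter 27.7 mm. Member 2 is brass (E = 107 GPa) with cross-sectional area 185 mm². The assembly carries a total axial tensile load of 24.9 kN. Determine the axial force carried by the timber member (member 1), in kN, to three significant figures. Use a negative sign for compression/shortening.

7.18 kN

A_1 = 602.6 mm².
Equal strain + equilibrium ⇒ each member carries load in proportion to AE: A₁E₁ = 8015000 N, A₂E₂ = 19800000 N, ΣAE = 27810000 N.
F₁ = P·A₁E₁/ΣAE = 24900·8015000/27810000 = 7176 N.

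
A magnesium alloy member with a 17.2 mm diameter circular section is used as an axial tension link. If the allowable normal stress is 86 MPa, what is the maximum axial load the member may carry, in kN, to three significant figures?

20.0 kN

A = 232.4 mm².
P_max = σ_allow · A = 86 · 232.4 = 19980 N = 19.98 kN.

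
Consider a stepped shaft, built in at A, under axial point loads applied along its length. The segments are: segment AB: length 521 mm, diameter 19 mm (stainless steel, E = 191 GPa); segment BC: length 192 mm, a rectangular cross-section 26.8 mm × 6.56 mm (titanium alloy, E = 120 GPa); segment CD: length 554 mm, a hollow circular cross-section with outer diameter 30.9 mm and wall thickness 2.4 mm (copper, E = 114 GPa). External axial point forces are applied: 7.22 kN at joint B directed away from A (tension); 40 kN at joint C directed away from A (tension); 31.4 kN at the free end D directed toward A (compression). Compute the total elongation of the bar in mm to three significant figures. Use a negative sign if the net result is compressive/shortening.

-0.480 mm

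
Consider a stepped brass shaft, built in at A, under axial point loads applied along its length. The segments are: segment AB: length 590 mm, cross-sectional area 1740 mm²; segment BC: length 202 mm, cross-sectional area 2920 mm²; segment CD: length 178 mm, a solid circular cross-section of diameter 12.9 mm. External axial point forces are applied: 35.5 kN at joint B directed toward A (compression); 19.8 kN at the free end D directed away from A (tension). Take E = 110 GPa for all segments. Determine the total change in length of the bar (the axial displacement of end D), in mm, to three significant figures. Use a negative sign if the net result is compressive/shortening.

0.209 mm

Internal axial forces (sectioning from the free end, tension +): N_CD = 19.8 kN, N_BC = 19.8 kN, N_AB = -15.7 kN.
A_CD = 130.7 mm².
δ_AB = -15700·590/(1740·110000) = -0.0484 mm
δ_BC = 19800·202/(2920·110000) = 0.01245 mm
δ_CD = 19800·178/(130.7·110000) = 0.2451 mm
δ = Σδ_i = 0.2092 mm.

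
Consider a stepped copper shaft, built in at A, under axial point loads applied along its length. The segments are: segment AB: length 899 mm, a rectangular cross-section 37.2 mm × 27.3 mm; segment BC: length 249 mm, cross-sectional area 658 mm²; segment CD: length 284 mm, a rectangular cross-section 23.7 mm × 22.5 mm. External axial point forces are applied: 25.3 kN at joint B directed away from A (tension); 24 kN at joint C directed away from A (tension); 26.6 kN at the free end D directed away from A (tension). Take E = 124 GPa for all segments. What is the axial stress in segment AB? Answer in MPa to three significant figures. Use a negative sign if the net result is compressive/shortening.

74.7 MPa

Internal axial forces (sectioning from the free end, tension +): N_CD = 26.6 kN, N_BC = 50.6 kN, N_AB = 75.9 kN.
A_AB = 1016 mm².
σ_AB = N_AB/A_AB = 75900/1016 = 74.74 MPa.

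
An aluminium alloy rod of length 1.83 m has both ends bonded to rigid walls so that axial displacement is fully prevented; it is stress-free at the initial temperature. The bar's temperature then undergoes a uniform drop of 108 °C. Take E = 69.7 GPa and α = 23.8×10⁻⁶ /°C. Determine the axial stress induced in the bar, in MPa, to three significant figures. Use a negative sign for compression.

179 MPa

Free thermal expansion αLΔT = 23.8e-6 · 1830 · -108 = -4.704 mm.
The walls impose strain ε = −(-4.704)/1830 = 2.5704e-03; σ = Eε = 69700 · 2.5704e-03 = 179.2 MPa.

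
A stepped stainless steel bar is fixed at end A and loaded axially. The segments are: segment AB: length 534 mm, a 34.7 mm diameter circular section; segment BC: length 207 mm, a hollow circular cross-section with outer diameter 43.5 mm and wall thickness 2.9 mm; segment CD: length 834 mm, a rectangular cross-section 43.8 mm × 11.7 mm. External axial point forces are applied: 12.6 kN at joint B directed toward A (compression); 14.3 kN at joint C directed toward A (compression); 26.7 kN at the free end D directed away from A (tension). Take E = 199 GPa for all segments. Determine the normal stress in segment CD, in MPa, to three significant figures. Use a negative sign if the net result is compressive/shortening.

52.1 MPa

Internal axial forces (sectioning from the free end, tension +): N_CD = 26.7 kN, N_BC = 12.4 kN, N_AB = -0.2 kN.
A_CD = 512.5 mm².
σ_CD = N_CD/A_CD = 26700/512.5 = 52.1 MPa.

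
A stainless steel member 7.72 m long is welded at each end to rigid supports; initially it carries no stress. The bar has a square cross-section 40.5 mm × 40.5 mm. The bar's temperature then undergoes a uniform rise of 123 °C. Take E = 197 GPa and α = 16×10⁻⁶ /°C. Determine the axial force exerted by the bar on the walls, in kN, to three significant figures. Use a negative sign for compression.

-636 kN

Free thermal expansion αLΔT = 16e-6 · 7720 · 123 = 15.19 mm.
The walls impose strain ε = −(15.19)/7720 = -1.9680e-03; σ = Eε = 197000 · -1.9680e-03 = -387.7 MPa.
Wall reaction R = σ·A = -387.7·1640 = -635900 N = -635.9 kN.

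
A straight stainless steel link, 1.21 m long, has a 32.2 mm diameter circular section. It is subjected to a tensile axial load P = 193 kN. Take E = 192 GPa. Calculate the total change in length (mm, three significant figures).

A = 814.3 mm².
δ_mech = NL/(AE) = 193000·1210/(814.3·192000) = 1.494 mm.

1.49 mm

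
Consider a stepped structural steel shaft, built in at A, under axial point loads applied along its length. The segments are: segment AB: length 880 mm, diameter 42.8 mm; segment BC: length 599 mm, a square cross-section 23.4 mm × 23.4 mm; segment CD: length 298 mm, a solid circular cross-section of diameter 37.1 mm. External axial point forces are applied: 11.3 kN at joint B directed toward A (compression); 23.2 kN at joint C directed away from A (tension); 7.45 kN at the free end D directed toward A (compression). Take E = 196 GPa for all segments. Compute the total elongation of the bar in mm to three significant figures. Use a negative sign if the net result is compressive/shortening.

Internal axial forces (sectioning from the free end, tension +): N_CD = -7.45 kN, N_BC = 15.75 kN, N_AB = 4.45 kN.
A_AB = 1439 mm².
A_BC = 547.6 mm².
A_CD = 1081 mm².
δ_AB = 4450·880/(1439·196000) = 0.01389 mm
δ_BC = 15750·599/(547.6·196000) = 0.08791 mm
δ_CD = -7450·298/(1081·196000) = -0.01048 mm
δ = Σδ_i = 0.09132 mm.

0.0913 mm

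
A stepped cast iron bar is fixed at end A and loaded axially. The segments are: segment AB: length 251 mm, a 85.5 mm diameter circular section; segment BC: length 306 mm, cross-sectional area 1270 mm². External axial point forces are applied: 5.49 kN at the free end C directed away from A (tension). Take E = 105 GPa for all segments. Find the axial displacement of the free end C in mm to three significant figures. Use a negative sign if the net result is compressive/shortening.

Internal axial forces (sectioning from the free end, tension +): N_BC = 5.49 kN, N_AB = 5.49 kN.
A_AB = 5741 mm².
δ_AB = 5490·251/(5741·105000) = 0.002286 mm
δ_BC = 5490·306/(1270·105000) = 0.0126 mm
δ = Σδ_i = 0.01488 mm.

0.0149 mm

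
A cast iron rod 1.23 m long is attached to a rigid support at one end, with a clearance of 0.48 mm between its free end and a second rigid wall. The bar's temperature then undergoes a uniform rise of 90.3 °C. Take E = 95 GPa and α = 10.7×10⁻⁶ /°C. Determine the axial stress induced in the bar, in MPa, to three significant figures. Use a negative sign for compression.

Free thermal expansion αLΔT = 10.7e-6 · 1230 · 90.3 = 1.188 mm.
The walls engage after the gap closes; constrained expansion = 1.188 − 0.48 = 0.7084 mm.
The walls impose strain ε = −(0.7084)/1230 = -5.7597e-04; σ = Eε = 95000 · -5.7597e-04 = -54.72 MPa.

-54.7 MPa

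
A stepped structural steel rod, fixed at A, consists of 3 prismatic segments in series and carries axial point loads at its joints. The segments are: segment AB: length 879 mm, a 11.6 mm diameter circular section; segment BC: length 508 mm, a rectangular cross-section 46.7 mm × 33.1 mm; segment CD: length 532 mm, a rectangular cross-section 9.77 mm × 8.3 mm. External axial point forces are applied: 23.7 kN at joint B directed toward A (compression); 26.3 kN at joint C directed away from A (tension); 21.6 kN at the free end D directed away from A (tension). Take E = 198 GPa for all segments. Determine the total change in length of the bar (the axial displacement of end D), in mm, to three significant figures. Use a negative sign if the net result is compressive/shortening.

1.81 mm

Internal axial forces (sectioning from the free end, tension +): N_CD = 21.6 kN, N_BC = 47.9 kN, N_AB = 24.2 kN.
A_AB = 105.7 mm².
A_BC = 1546 mm².
A_CD = 81.09 mm².
δ_AB = 24200·879/(105.7·198000) = 1.017 mm
δ_BC = 47900·508/(1546·198000) = 0.0795 mm
δ_CD = 21600·532/(81.09·198000) = 0.7157 mm
δ = Σδ_i = 1.812 mm.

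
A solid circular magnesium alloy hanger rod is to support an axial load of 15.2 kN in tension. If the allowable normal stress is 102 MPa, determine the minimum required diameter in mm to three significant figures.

13.8 mm

Required area A ≥ P/σ_allow = 15200/102 = 149 mm².
For a solid circular section, d ≥ √(4A/π) = 13.77 mm.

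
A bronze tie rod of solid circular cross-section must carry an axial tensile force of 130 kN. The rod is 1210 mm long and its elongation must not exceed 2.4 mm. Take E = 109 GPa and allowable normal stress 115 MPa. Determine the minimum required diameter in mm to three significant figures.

37.9 mm

Required area A ≥ P/σ_allow = 130000/115 = 1130 mm².
For a solid circular section, d ≥ √(4A/π) = 37.94 mm.
Elongation limit: A ≥ PL/(Eδ_allow) = 130000·1210/(109000·2.4) = 601.3 mm² ⇒ d ≥ 27.67 mm.
The stress limit governs.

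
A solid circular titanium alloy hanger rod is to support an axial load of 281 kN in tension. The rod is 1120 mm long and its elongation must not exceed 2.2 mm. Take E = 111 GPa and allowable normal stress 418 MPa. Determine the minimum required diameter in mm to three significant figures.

Required area A ≥ P/σ_allow = 281000/418 = 672.2 mm².
For a solid circular section, d ≥ √(4A/π) = 29.26 mm.
Elongation limit: A ≥ PL/(Eδ_allow) = 281000·1120/(111000·2.2) = 1289 mm² ⇒ d ≥ 40.51 mm.
The elongation limit governs.

40.5 mm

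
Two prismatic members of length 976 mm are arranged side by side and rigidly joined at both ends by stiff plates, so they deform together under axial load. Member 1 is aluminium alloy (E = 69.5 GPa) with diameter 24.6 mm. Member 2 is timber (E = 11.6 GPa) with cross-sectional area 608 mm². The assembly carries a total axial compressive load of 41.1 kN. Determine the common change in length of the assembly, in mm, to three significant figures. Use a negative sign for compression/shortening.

-1.00 mm

A_1 = 475.3 mm².
Equal strain + equilibrium ⇒ each member carries load in proportion to AE: A₁E₁ = 33030000 N, A₂E₂ = 7053000 N, ΣAE = 40090000 N.
δ = PL/ΣAE = -41100·976/40090000 = -1.001 mm.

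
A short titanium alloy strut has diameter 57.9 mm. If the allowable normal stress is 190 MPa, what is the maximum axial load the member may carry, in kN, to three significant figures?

A = 2633 mm².
P_max = σ_allow · A = 190 · 2633 = 500300 N = 500.3 kN.

500 kN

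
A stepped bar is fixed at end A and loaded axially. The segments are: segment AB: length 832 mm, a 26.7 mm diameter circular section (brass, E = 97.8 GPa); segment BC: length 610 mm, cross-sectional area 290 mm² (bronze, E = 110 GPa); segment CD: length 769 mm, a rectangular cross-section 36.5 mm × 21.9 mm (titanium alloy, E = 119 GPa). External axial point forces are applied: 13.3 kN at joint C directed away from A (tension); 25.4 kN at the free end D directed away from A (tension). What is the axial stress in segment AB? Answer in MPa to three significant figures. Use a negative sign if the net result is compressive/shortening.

Internal axial forces (sectioning from the free end, tension +): N_CD = 25.4 kN, N_BC = 38.7 kN, N_AB = 38.7 kN.
A_AB = 559.9 mm².
σ_AB = N_AB/A_AB = 38700/559.9 = 69.12 MPa.

69.1 MPa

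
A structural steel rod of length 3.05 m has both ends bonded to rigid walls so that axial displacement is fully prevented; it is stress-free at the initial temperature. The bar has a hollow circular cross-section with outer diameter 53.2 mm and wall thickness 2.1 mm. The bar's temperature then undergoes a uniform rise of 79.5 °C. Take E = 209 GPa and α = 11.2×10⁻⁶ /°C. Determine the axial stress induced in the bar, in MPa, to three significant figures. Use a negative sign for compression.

Free thermal expansion αLΔT = 11.2e-6 · 3050 · 79.5 = 2.716 mm.
The walls impose strain ε = −(2.716)/3050 = -8.9040e-04; σ = Eε = 209000 · -8.9040e-04 = -186.1 MPa.

-186 MPa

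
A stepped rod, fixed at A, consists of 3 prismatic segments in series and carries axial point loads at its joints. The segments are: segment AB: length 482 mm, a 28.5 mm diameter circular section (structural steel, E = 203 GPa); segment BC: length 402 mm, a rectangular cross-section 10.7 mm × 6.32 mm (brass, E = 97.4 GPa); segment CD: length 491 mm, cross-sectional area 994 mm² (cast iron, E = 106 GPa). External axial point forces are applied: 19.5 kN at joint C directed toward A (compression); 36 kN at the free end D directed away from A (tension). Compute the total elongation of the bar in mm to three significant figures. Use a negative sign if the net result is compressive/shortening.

Internal axial forces (sectioning from the free end, tension +): N_CD = 36 kN, N_BC = 16.5 kN, N_AB = 16.5 kN.
A_AB = 637.9 mm².
A_BC = 67.62 mm².
δ_AB = 16500·482/(637.9·203000) = 0.06141 mm
δ_BC = 16500·402/(67.62·97400) = 1.007 mm
δ_CD = 36000·491/(994·106000) = 0.1678 mm
δ = Σδ_i = 1.236 mm.

1.24 mm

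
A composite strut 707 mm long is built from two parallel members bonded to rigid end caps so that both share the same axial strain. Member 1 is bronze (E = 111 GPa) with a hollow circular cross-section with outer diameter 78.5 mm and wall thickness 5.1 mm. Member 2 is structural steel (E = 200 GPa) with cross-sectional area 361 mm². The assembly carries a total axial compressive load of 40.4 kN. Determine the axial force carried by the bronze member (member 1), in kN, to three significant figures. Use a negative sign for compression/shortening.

A_1 = 1176 mm².
Equal strain + equilibrium ⇒ each member carries load in proportion to AE: A₁E₁ = 130500000 N, A₂E₂ = 72200000 N, ΣAE = 202700000 N.
F₁ = P·A₁E₁/ΣAE = -40400·130500000/202700000 = -26010 N.

-26.0 kN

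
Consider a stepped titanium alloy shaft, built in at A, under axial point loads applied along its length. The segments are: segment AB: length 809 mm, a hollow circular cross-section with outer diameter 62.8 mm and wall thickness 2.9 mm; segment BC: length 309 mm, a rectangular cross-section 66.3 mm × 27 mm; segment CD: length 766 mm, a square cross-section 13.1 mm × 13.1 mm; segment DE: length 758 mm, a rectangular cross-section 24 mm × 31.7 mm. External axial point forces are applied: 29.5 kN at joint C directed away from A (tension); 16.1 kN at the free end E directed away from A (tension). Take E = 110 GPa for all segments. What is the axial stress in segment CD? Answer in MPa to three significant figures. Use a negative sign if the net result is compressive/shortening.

93.8 MPa

Internal axial forces (sectioning from the free end, tension +): N_DE = 16.1 kN, N_CD = 16.1 kN, N_BC = 45.6 kN, N_AB = 45.6 kN.
A_CD = 171.6 mm².
σ_CD = N_CD/A_CD = 16100/171.6 = 93.82 MPa.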